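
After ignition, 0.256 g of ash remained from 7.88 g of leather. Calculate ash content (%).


Ash% = 0.256 / 7.88 x 100
Ash% = 3.25%


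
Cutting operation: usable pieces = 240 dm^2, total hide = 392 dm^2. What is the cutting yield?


Yield = usable / total x 100
Yield = 240 / 392 x 100 = 61.2%


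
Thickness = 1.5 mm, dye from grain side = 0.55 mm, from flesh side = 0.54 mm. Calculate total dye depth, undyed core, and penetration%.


Total dyed = 0.55 + 0.54 = 1.09 mm
Undyed core = 1.5 - 1.09 = 0.41 mm
Penetration = 1.09 / 1.5 x 100 = 72.7%


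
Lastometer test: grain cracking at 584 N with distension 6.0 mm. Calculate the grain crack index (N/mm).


Grain crack index = force / distension
Index = 584 / 6.0 = 97.3 N/mm


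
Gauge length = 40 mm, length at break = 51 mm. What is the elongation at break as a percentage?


Extension = 51 - 40 = 11 mm
Elongation = 11 / 40 x 100 = 27.5%


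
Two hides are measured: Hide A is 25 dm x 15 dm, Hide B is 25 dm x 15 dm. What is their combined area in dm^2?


750 dm^2


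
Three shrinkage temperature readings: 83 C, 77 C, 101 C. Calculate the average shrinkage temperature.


Average = (83 + 77 + 101) / 3
Average = 261 / 3 = 87.0 C


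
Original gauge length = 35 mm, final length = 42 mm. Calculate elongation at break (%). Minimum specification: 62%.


Extension = 42 - 35 = 7 mm
Elongation = 7 / 35 x 100 = 20.0%
Minimum required: 62%
Meets specification: No


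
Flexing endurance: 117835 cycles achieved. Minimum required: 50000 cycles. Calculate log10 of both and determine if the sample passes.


log10(117835) = 5.07
log10(50000) = 4.70
Passes: Yes


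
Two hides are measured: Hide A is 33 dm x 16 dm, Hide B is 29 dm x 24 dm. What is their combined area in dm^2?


Hide A area = 33 x 16 = 528 dm^2
Hide B area = 29 x 24 = 696 dm^2
Total = 528 + 696 = 1224 dm^2


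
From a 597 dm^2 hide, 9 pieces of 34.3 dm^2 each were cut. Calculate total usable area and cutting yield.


Usable area = 308.7 dm^2
Yield = 51.7%

Total usable = 9 x 34.3 = 308.7 dm^2
Yield = 308.7 / 597 x 100 = 51.7%


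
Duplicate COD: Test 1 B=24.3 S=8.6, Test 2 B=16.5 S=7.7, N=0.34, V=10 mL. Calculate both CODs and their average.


COD1 = 4270.4 mg/L
COD2 = 2393.6 mg/L
Average = 3332.0 mg/L

COD1 = (24.3 - 8.6) x 0.34 x 8000 / 10 = 4270.4 mg/L
COD2 = (16.5 - 7.7) x 0.34 x 8000 / 10 = 2393.6 mg/L
Average = (4270.4 + 2393.6) / 2 = 3332.0 mg/L


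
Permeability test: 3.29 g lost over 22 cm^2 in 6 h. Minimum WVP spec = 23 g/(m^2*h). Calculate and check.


WVP = 3.29 / (22 x 6) x 10000 = 249.24 g/(m^2*h)
Minimum: 23 g/(m^2*h)
Meets spec: Yes


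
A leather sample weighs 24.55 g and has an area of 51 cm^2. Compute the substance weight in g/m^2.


Substance weight = mass / area x 10000
SW = 24.55 / 51 x 10000
SW = 4813.7 g/m^2


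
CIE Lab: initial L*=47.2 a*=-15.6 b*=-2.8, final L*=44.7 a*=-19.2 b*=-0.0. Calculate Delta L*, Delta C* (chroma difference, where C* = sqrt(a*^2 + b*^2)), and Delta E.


Delta L* = 44.7 - 47.2 = -2.5
C1* = sqrt((-15.6)^2 + (-2.8)^2) = 15.849
C2* = sqrt((-19.2)^2 + (-0.0)^2) = 19.200
Delta C* = 19.200 - 15.849 = 3.35
Delta E = sqrt((-2.5)^2 + (-3.6)^2 + (2.8)^2) = 5.20


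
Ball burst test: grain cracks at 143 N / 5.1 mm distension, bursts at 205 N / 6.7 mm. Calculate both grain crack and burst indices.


Crack index = 143 / 5.1 = 28.0 N/mm
Burst index = 205 / 6.7 = 30.6 N/mm


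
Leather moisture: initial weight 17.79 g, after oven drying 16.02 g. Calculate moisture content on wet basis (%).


Moisture = 17.79 - 16.02 = 1.77 g
MC = 1.77 / 17.79 x 100 = 9.9%


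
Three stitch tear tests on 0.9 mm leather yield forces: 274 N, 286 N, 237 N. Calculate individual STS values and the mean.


STS1 = 274 / 0.9 = 304.4 N/mm
STS2 = 286 / 0.9 = 317.8 N/mm
STS3 = 237 / 0.9 = 263.3 N/mm
Mean = (304.4 + 317.8 + 263.3) / 3 = 295.2 N/mm


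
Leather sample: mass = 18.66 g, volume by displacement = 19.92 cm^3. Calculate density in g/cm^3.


0.937 g/cm^3


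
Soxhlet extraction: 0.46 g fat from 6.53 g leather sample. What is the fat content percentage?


Fat content = 0.46 / 6.53 x 100
Fat = 7.0%


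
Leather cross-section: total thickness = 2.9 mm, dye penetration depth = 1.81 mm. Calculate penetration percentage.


Penetration% = 1.81 / 2.9 x 100
Penetration = 62.4%


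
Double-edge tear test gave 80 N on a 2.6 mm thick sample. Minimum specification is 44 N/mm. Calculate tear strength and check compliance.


Tear strength = 30.8 N/mm
Compliant: No


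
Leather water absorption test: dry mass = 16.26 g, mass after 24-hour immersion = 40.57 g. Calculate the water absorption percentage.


Water absorbed = 40.57 - 16.26 = 24.31 g
WA% = 24.31 / 16.26 x 100 = 149.5%


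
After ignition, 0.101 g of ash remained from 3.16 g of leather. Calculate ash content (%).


Ash% = 0.101 / 3.16 x 100
Ash% = 3.20%


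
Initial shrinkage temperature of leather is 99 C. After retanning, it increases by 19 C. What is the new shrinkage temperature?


New Ts = 99 + 19 = 118 C


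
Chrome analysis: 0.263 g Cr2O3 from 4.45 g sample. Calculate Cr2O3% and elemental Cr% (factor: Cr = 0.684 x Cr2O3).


Cr2O3 = 5.91%
Cr = 4.04%


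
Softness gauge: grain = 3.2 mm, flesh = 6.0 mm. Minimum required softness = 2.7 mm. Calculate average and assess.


Average softness = 4.60 mm
Meets requirement: Yes

Average = (3.2 + 6.0) / 2 = 4.60 mm
Minimum = 2.7 mm
Meets requirement: Yes


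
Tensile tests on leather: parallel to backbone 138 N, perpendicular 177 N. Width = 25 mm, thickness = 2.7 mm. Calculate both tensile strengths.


Parallel = 2.04 N/mm^2
Perpendicular = 2.62 N/mm^2

Area = 25 x 2.7 = 67.5 mm^2
TS (parallel) = 138 / 67.5 = 2.04 N/mm^2
TS (perpendicular) = 177 / 67.5 = 2.62 N/mm^2


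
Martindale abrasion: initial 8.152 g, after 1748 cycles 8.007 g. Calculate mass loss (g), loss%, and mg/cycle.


Mass loss = 0.145 g
Loss = 1.78%
Rate = 0.083 mg/cycle


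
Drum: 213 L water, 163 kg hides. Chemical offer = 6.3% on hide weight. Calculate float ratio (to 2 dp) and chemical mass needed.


Float ratio = 213 / 163 = 1.31
Chemical = 163 x 6.3 / 100 = 10.269 kg


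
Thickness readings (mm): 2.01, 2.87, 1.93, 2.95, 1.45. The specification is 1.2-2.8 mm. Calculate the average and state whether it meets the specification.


Sum = 11.21
Average = 11.21 / 5 = 2.24 mm
Specification range: 1.2 to 2.8 mm
Within spec: Yes


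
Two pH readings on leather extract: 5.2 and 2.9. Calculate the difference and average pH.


Difference = |5.2 - 2.9| = 2.3
Average = (5.2 + 2.9) / 2 = 4.05


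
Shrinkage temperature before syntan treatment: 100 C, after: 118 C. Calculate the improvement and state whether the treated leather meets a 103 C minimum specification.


Improvement = 118 - 100 = 18 C
Spec check: 118 C >= 103 C? Yes


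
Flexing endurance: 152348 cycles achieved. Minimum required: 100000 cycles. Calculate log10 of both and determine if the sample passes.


Achieved: log10 = 5.18
Required: log10 = 5.00
Passes: Yes


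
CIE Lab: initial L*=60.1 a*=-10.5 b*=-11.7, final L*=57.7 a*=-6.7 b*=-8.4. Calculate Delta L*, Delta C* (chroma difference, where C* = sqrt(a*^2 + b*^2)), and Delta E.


Delta L* = -2.4
Delta C* = -4.98
Delta E = 5.58

Delta L* = 57.7 - 60.1 = -2.4
C1* = sqrt((-10.5)^2 + (-11.7)^2) = 15.721
C2* = sqrt((-6.7)^2 + (-8.4)^2) = 10.745
Delta C* = 10.745 - 15.721 = -4.98
Delta E = sqrt((-2.4)^2 + (3.8)^2 + (3.3)^2) = 5.58


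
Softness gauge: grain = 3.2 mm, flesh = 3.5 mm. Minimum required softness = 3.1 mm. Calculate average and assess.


Average softness = 3.35 mm
Meets requirement: Yes

Average = (3.2 + 3.5) / 2 = 3.35 mm
Minimum = 3.1 mm
Meets requirement: Yes


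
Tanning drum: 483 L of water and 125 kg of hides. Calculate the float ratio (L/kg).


3.9

Float ratio = water / hide weight
Ratio = 483 / 125 = 3.9


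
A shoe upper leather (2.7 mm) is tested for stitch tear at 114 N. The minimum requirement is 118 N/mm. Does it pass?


STS = 114 / 2.7 = 42.2 N/mm
Minimum required: 118 N/mm
Passes: No


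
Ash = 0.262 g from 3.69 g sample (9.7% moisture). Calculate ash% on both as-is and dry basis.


As-is ash% = 0.262 / 3.69 x 100 = 7.10%
Dry mass = 3.69 x (100 - 9.7) / 100 = 3.33207 g
Dry-basis ash% = 0.262 / 3.33207 x 100 = 7.86%


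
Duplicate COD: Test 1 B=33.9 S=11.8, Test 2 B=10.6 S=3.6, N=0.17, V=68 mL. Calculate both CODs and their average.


COD1 = (33.9 - 11.8) x 0.17 x 8000 / 68 = 442.0 mg/L
COD2 = (10.6 - 3.6) x 0.17 x 8000 / 68 = 140.0 mg/L
Average = (442.0 + 140.0) / 2 = 291.0 mg/L


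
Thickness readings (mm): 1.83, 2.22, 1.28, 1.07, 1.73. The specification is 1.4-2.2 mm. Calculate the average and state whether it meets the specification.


Average = 1.63 mm
Within specification: Yes

Sum = 8.13
Average = 8.13 / 5 = 1.63 mm
Specification range: 1.4 to 2.2 mm
Within spec: Yes


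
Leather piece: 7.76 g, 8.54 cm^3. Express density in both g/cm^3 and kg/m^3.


0.909 g/cm^3
909 kg/m^3


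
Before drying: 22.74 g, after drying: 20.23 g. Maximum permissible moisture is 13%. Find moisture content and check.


Moisture content = 11.0%
Acceptable: Yes

MC = (22.74 - 20.23) / 22.74 x 100 = 11.0%
Maximum: 13%
Acceptable: Yes


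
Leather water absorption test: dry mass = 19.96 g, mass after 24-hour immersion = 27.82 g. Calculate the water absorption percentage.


39.4%

Water absorbed = 27.82 - 19.96 = 7.86 g
WA% = 7.86 / 19.96 x 100 = 39.4%


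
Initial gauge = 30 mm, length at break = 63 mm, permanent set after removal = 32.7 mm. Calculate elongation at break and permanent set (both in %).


Elongation at break = 110.0%
Permanent set = 9.0%


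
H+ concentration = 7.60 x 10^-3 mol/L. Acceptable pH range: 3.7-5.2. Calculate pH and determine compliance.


pH = -log10(7.60 x 10^-3) = 2.12
Range: 3.7 to 5.2
Compliant: No


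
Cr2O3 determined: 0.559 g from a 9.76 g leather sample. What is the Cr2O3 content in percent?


5.73%

Cr2O3% = 0.559 / 9.76 x 100
Cr2O3% = 5.73%


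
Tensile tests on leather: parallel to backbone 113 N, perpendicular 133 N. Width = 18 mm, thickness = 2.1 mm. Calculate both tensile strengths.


Area = 18 x 2.1 = 37.8 mm^2
TS (parallel) = 113 / 37.8 = 2.99 N/mm^2
TS (perpendicular) = 133 / 37.8 = 3.52 N/mm^2


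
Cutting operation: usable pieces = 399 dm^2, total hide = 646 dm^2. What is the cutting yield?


Yield = usable / total x 100
Yield = 399 / 646 x 100 = 61.8%


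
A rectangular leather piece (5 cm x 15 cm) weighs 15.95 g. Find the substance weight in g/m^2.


2126.7 g/m^2

Area = 5 x 15 = 75 cm^2
SW = 15.95 / 75 x 10000 = 2126.7 g/m^2


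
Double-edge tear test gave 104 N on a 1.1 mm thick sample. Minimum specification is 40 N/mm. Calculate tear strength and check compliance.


Tear strength = 94.5 N/mm
Compliant: Yes

Tear strength = 104 / 1.1 = 94.5 N/mm
Required minimum = 40 N/mm
Compliant: Yes


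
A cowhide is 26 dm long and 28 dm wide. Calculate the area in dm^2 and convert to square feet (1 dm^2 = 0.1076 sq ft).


728 dm^2
78.33 sq ft

Area = 26 x 28 = 728 dm^2
Conversion: 728 x 0.1076 = 78.33 sq ft


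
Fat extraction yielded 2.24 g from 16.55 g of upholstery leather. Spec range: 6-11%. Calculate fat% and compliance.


Fat% = 2.24 / 16.55 x 100 = 13.5%
Spec range: 6-11%
Compliant: No


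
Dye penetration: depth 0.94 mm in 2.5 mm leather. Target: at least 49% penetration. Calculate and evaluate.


Penetration = 0.94 / 2.5 x 100 = 37.6%
Target: 49%
Meets target: No


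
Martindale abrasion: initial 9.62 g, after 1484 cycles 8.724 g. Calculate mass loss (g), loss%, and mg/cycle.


Loss = 9.62 - 8.724 = 0.896 g
Loss% = 0.896 / 9.62 x 100 = 9.31%
Rate = 0.896 / 1484 x 1000 = 0.604 mg/cycle


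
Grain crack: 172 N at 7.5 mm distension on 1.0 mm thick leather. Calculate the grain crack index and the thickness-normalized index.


Crack index = 22.9 N/mm
Normalized index = 22.9 N/mm per mm

Crack index = 172 / 7.5 = 22.9 N/mm
Normalized = 22.9 / 1.0 = 22.9 N/mm per mm


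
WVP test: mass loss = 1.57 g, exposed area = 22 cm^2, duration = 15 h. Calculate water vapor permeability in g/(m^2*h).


47.58 g/(m^2*h)

WVP = mass_loss / (area x time) x 10000
WVP = 1.57 / (22 x 15) x 10000
WVP = 1.57 / 330 x 10000 = 47.58 g/(m^2*h)


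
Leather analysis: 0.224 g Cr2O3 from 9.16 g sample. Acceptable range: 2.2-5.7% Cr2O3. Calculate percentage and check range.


Cr2O3% = 0.224 / 9.16 x 100 = 2.45%
Acceptable range: 2.2 to 5.7%
Within range: Yes


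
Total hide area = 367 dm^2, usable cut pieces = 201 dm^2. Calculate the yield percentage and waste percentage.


Yield = 54.8%
Waste = 45.2%


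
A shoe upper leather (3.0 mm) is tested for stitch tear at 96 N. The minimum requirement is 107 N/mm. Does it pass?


STS = 32.0 N/mm
Passes: No

STS = 96 / 3.0 = 32.0 N/mm
Minimum required: 107 N/mm
Passes: No


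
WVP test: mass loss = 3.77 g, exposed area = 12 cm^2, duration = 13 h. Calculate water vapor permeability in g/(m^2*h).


WVP = mass_loss / (area x time) x 10000
WVP = 3.77 / (12 x 13) x 10000
WVP = 3.77 / 156 x 10000 = 241.67 g/(m^2*h)


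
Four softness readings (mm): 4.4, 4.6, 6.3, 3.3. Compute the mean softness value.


Sum = 4.4 + 4.6 + 6.3 + 3.3
Mean = 18.6 / 4 = 4.65 mm


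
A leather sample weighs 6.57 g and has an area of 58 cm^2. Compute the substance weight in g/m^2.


Substance weight = mass / area x 10000
SW = 6.57 / 58 x 10000
SW = 1132.8 g/m^2


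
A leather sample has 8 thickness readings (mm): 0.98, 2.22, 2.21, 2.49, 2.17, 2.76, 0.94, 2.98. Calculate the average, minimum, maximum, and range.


Sum = 16.75
Average = 16.75 / 8 = 2.09 mm
Minimum = 0.94 mm
Maximum = 2.98 mm
Range = 2.98 - 0.94 = 2.04 mm


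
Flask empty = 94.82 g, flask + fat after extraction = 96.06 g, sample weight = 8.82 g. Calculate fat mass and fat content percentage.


Fat mass = 1.24 g
Fat content = 14.1%

Fat mass = 96.06 - 94.82 = 1.24 g
Fat% = 1.24 / 8.82 x 100 = 14.1%


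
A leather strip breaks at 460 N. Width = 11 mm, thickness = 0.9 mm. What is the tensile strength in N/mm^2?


46.46 N/mm^2

Cross-sectional area = 11 x 0.9 = 9.9 mm^2
Tensile strength = 460 / 9.9 = 46.46 N/mm^2


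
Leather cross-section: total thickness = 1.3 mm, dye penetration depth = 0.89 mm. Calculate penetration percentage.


Penetration% = 0.89 / 1.3 x 100
Penetration = 68.5%


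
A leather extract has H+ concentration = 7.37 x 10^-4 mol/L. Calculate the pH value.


pH = -log10[H+]
pH = -log10(7.37 x 10^-4) = 3.13


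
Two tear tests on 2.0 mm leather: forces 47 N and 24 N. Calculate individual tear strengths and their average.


Tear 1 = 23.5 N/mm
Tear 2 = 12.0 N/mm
Average = 17.8 N/mm

Tear 1 = 47 / 2.0 = 23.5 N/mm
Tear 2 = 24 / 2.0 = 12.0 N/mm
Average = (23.5 + 12.0) / 2 = 17.8 N/mm


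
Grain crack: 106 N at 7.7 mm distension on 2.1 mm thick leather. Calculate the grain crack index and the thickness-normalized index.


Crack index = 13.8 N/mm
Normalized index = 6.6 N/mm per mm

Crack index = 106 / 7.7 = 13.8 N/mm
Normalized = 13.8 / 2.1 = 6.6 N/mm per mm


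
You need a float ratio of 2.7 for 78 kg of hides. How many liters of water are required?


Water = hide weight x target ratio
Water = 78 x 2.7 = 210.6 L


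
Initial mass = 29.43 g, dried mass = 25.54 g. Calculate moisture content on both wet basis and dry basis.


Moisture lost = 29.43 - 25.54 = 3.89 g
Wet basis MC = 3.89 / 29.43 x 100 = 13.2%
Dry basis MC = 3.89 / 25.54 x 100 = 15.2%


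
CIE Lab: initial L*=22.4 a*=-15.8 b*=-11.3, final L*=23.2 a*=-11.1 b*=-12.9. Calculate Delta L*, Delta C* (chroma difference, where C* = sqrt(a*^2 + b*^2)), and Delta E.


Delta L* = 23.2 - 22.4 = 0.8
C1* = sqrt((-15.8)^2 + (-11.3)^2) = 19.425
C2* = sqrt((-11.1)^2 + (-12.9)^2) = 17.018
Delta C* = 17.018 - 19.425 = -2.41
Delta E = sqrt((0.8)^2 + (4.7)^2 + (-1.6)^2) = 5.03


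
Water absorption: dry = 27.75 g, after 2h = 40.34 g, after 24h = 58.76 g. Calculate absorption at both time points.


2h absorption = 45.4%
24h absorption = 111.7%


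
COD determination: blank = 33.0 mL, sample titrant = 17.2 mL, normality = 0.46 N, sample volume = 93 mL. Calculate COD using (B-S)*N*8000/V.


625.2 mg/L


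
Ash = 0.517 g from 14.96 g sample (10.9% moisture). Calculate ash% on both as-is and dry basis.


As-is ash% = 0.517 / 14.96 x 100 = 3.46%
Dry mass = 14.96 x (100 - 10.9) / 100 = 13.32936 g
Dry-basis ash% = 0.517 / 13.32936 x 100 = 3.88%


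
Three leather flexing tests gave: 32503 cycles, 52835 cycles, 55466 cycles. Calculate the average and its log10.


Average = (32503 + 52835 + 55466) / 3 = 46935 cycles
log10(46935) = 4.67


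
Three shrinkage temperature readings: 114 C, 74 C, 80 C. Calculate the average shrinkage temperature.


89.3 C

Average = (114 + 74 + 80) / 3
Average = 268 / 3 = 89.3 C


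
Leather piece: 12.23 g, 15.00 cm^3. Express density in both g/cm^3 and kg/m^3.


Density = 12.23 / 15.00 = 0.815 g/cm^3
Convert: 0.815 x 1000 = 815 kg/m^3


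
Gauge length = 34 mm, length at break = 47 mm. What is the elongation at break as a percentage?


Extension = 47 - 34 = 13 mm
Elongation = 13 / 34 x 100 = 38.2%


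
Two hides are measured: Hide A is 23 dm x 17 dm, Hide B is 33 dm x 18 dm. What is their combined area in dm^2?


985 dm^2

Hide A area = 23 x 17 = 391 dm^2
Hide B area = 33 x 18 = 594 dm^2
Total = 391 + 594 = 985 dm^2


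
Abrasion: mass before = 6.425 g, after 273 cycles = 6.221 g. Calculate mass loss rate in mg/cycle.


Mass loss = 6.425 - 6.221 = 0.204 g
Rate = 0.204 / 273 x 1000 = 0.747 mg/cycle


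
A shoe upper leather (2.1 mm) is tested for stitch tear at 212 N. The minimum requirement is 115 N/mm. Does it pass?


STS = 101.0 N/mm
Passes: No

STS = 212 / 2.1 = 101.0 N/mm
Minimum required: 115 N/mm
Passes: No


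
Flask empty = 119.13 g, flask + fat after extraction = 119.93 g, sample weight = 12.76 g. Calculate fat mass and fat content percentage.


Fat mass = 119.93 - 119.13 = 0.80 g
Fat% = 0.80 / 12.76 x 100 = 6.3%


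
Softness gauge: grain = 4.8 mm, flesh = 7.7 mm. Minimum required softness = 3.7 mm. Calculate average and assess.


Average softness = 6.25 mm
Meets requirement: Yes


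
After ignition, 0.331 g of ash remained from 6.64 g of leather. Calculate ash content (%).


4.98%

Ash% = 0.331 / 6.64 x 100
Ash% = 4.98%


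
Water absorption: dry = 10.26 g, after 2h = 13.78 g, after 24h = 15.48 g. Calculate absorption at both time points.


WA (2h) = (13.78 - 10.26) / 10.26 x 100 = 34.3%
WA (24h) = (15.48 - 10.26) / 10.26 x 100 = 50.9%


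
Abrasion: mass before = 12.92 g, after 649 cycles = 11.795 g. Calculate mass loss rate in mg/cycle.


Mass loss = 12.92 - 11.795 = 1.125 g
Rate = 1.125 / 649 x 1000 = 1.733 mg/cycle


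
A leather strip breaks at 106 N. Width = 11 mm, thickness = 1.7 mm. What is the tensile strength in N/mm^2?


5.67 N/mm^2

Cross-sectional area = 11 x 1.7 = 18.7 mm^2
Tensile strength = 106 / 18.7 = 5.67 N/mm^2


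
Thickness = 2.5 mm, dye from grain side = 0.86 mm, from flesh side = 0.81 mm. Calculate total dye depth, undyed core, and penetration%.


Total dyed = 0.86 + 0.81 = 1.67 mm
Undyed core = 2.5 - 1.67 = 0.83 mm
Penetration = 1.67 / 2.5 x 100 = 66.8%


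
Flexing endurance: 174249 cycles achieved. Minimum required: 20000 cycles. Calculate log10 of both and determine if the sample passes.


log10(174249) = 5.24
log10(20000) = 4.30
Passes: Yes


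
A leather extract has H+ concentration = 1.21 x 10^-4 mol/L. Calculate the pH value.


pH = -log10[H+]
pH = -log10(1.21 x 10^-4) = 3.92


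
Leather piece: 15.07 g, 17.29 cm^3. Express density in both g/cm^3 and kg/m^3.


Density = 15.07 / 17.29 = 0.872 g/cm^3
Convert: 0.872 x 1000 = 872 kg/m^3


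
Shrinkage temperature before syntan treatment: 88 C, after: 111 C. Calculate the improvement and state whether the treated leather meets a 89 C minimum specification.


Improvement = 111 - 88 = 23 C
Spec check: 111 C >= 89 C? Yes


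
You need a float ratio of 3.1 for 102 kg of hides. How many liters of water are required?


Water = hide weight x target ratio
Water = 102 x 3.1 = 316.2 L


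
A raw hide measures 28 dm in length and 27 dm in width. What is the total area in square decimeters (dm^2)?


756 dm^2

Area = length x width
Area = 28 x 27 = 756 dm^2


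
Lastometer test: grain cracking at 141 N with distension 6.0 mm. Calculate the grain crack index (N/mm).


Grain crack index = force / distension
Index = 141 / 6.0 = 23.5 N/mm


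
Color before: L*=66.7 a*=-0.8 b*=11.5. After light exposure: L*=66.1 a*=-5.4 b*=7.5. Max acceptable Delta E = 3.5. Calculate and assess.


dL = -0.6, da = -4.6, db = -4.0
dE = sqrt((-0.6)^2 + (-4.6)^2 + (-4.0)^2) = 6.13
Max = 3.5
Passes: No


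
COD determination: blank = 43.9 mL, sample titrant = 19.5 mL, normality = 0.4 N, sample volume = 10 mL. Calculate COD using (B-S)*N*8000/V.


7808.0 mg/L


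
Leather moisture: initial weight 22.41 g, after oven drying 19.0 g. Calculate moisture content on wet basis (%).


15.2%

Moisture = 22.41 - 19.0 = 3.41 g
MC = 3.41 / 22.41 x 100 = 15.2%


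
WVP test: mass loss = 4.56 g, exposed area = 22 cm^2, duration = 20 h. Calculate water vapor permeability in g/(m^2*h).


103.64 g/(m^2*h)


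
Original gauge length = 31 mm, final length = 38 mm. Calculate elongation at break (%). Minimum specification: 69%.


Elongation = 22.6%
Meets spec: No


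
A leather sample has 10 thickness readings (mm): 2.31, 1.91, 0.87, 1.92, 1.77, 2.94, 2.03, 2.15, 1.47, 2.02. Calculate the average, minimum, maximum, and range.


Sum = 19.39
Average = 19.39 / 10 = 1.94 mm
Minimum = 0.87 mm
Maximum = 2.94 mm
Range = 2.94 - 0.87 = 2.07 mm


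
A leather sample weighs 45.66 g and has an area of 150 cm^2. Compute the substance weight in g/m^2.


3044.0 g/m^2


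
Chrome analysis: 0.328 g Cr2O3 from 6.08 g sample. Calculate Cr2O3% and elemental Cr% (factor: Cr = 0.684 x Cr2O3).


Cr2O3 = 5.39%
Cr = 3.69%

Cr2O3% = 0.328 / 6.08 x 100 = 5.39%
Cr% = 5.39 x 0.684 = 3.69%


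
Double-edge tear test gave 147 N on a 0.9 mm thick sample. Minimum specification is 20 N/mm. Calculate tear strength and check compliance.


Tear strength = 163.3 N/mm
Compliant: Yes

Tear strength = 147 / 0.9 = 163.3 N/mm
Required minimum = 20 N/mm
Compliant: Yes


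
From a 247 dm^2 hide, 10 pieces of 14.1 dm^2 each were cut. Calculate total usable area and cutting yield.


Total usable = 10 x 14.1 = 141.0 dm^2
Yield = 141.0 / 247 x 100 = 57.1%


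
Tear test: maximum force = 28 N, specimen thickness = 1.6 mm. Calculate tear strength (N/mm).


Tear strength = force / thickness
Tear = 28 / 1.6 = 17.5 N/mm


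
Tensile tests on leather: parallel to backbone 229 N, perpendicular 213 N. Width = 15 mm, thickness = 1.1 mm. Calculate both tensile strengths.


Parallel = 13.88 N/mm^2
Perpendicular = 12.91 N/mm^2


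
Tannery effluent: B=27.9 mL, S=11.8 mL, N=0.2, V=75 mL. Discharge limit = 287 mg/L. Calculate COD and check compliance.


COD = 343.5 mg/L
Compliant: No

COD = (27.9 - 11.8) x 0.2 x 8000 / 75 = 343.5 mg/L
Limit: 287 mg/L
Compliant: No


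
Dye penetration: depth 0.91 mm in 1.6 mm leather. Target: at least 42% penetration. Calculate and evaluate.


Penetration = 56.9%
Meets target: Yes


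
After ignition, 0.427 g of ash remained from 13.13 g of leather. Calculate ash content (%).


Ash% = 0.427 / 13.13 x 100
Ash% = 3.25%


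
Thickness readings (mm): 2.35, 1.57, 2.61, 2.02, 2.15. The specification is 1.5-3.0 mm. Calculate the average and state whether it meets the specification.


Sum = 10.70
Average = 10.70 / 5 = 2.14 mm
Specification range: 1.5 to 3.0 mm
Within spec: Yes


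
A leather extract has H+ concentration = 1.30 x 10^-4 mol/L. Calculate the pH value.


pH = -log10[H+]
pH = -log10(1.30 x 10^-4) = 3.89


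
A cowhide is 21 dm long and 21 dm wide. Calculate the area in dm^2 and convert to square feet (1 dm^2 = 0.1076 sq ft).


Area = 21 x 21 = 441 dm^2
Conversion: 441 x 0.1076 = 47.45 sq ft


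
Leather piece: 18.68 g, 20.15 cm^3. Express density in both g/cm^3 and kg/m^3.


Density = 18.68 / 20.15 = 0.927 g/cm^3
Convert: 0.927 x 1000 = 927 kg/m^3


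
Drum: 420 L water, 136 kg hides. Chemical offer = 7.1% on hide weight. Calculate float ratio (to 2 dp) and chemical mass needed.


Float ratio = 420 / 136 = 3.09
Chemical = 136 x 7.1 / 100 = 9.656 kg


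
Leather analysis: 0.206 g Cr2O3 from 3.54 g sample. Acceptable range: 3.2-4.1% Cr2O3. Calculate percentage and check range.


Cr2O3% = 0.206 / 3.54 x 100 = 5.82%
Acceptable range: 3.2 to 4.1%
Within range: No


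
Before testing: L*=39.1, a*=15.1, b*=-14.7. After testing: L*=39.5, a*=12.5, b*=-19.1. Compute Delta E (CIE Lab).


dL = 39.5 - 39.1 = 0.4
da = 12.5 - 15.1 = -2.6
db = -19.1 - (-14.7) = -4.4
dE = sqrt((0.4)^2 + (-2.6)^2 + (-4.4)^2) = 5.13


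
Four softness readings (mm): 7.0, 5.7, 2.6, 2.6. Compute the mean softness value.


4.48 mm

Sum = 7.0 + 5.7 + 2.6 + 2.6
Mean = 17.9 / 4 = 4.48 mm


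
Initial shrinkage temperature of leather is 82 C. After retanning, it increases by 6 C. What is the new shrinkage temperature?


New Ts = 82 + 6 = 88 C


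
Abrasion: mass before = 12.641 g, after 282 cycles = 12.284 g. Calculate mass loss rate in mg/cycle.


1.266 mg/cycle

Mass loss = 12.641 - 12.284 = 0.357 g
Rate = 0.357 / 282 x 1000 = 1.266 mg/cycle


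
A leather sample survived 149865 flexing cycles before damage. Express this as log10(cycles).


log10(149865) = 5.18


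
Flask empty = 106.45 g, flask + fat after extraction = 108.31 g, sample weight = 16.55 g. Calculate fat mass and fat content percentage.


Fat mass = 1.86 g
Fat content = 11.2%


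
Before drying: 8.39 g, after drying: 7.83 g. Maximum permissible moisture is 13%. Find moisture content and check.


Moisture content = 6.7%
Acceptable: Yes


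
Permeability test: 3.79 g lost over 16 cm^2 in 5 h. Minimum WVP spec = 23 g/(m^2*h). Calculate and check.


WVP = 473.75 g/(m^2*h)
Meets specification: Yes


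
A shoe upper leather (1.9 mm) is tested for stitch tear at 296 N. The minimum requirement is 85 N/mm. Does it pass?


STS = 296 / 1.9 = 155.8 N/mm
Minimum required: 85 N/mm
Passes: Yes


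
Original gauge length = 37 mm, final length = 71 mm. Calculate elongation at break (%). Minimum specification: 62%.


Elongation = 91.9%
Meets spec: Yes


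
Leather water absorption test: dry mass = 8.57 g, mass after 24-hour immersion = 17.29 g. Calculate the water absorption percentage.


101.8%


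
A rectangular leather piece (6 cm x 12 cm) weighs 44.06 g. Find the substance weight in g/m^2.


Area = 6 x 12 = 72 cm^2
SW = 44.06 / 72 x 10000 = 6119.4 g/m^2


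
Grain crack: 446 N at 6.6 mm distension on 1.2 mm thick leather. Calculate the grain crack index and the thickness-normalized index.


Crack index = 67.6 N/mm
Normalized index = 56.3 N/mm per mm

Crack index = 446 / 6.6 = 67.6 N/mm
Normalized = 67.6 / 1.2 = 56.3 N/mm per mm


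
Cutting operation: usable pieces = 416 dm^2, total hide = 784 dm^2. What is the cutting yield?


53.1%


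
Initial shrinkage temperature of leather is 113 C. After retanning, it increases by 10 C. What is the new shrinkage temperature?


New Ts = 113 + 10 = 123 C


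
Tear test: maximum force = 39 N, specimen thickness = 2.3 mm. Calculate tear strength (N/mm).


17.0 N/mm


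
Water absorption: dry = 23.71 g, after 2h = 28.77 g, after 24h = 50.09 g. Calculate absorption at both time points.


2h absorption = 21.3%
24h absorption = 111.3%

WA (2h) = (28.77 - 23.71) / 23.71 x 100 = 21.3%
WA (24h) = (50.09 - 23.71) / 23.71 x 100 = 111.3%


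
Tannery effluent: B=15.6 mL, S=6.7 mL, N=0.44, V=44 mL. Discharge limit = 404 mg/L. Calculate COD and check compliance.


COD = (15.6 - 6.7) x 0.44 x 8000 / 44 = 712.0 mg/L
Limit: 404 mg/L
Compliant: No


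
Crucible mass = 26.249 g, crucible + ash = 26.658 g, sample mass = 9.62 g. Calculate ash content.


Ash mass = 26.658 - 26.249 = 0.409 g
Ash% = 0.409 / 9.62 x 100 = 4.25%


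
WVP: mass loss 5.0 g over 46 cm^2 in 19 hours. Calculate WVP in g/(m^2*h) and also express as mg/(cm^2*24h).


WVP = 57.21 g/(m^2*h)
Daily rate = 137.30 mg/(cm^2*24h)


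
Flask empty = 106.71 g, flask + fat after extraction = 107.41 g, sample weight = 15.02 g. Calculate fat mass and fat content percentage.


Fat mass = 0.70 g
Fat content = 4.7%

Fat mass = 107.41 - 106.71 = 0.70 g
Fat% = 0.70 / 15.02 x 100 = 4.7%


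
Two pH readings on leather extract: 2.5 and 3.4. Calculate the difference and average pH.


Difference = 0.9
Average pH = 2.95

Difference = |2.5 - 3.4| = 0.9
Average = (2.5 + 3.4) / 2 = 2.95


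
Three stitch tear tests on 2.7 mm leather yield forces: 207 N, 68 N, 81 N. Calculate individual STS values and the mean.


STS1 = 207 / 2.7 = 76.7 N/mm
STS2 = 68 / 2.7 = 25.2 N/mm
STS3 = 81 / 2.7 = 30.0 N/mm
Mean = (76.7 + 25.2 + 30.0) / 3 = 44.0 N/mm


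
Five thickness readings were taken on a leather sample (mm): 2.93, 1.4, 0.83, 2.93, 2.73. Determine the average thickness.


2.16 mm

Sum = 2.93 + 1.4 + 0.83 + 2.93 + 2.73 = 10.82
Average = 10.82 / 5 = 2.16 mm


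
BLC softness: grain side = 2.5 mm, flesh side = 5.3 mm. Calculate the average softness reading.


3.90 mm


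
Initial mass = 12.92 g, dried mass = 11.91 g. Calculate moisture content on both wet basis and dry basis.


Moisture lost = 12.92 - 11.91 = 1.01 g
Wet basis MC = 1.01 / 12.92 x 100 = 7.8%
Dry basis MC = 1.01 / 11.91 x 100 = 8.5%


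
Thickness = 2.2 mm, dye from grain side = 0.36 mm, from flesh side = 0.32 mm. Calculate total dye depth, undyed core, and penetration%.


Total dyed = 0.68 mm
Undyed core = 1.52 mm
Penetration = 30.9%


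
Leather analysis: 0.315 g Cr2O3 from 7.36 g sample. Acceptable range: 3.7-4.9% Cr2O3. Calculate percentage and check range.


Cr2O3 = 4.28%
Within range: Yes


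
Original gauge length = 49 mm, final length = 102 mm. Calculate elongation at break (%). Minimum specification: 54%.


Extension = 102 - 49 = 53 mm
Elongation = 53 / 49 x 100 = 108.2%
Minimum required: 54%
Meets specification: Yes


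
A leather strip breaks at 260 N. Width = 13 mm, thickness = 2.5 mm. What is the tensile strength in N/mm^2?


Cross-sectional area = 13 x 2.5 = 32.5 mm^2
Tensile strength = 260 / 32.5 = 8.00 N/mm^2


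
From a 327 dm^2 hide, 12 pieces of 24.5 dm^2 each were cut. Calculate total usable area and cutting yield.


Total usable = 12 x 24.5 = 294.0 dm^2
Yield = 294.0 / 327 x 100 = 89.9%


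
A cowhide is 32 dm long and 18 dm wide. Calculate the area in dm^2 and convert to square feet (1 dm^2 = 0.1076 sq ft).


Area = 32 x 18 = 576 dm^2
Conversion: 576 x 0.1076 = 61.98 sq ft


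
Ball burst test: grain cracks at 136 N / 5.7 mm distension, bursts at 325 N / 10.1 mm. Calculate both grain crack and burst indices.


Crack index = 23.9 N/mm
Burst index = 32.2 N/mm

Crack index = 136 / 5.7 = 23.9 N/mm
Burst index = 325 / 10.1 = 32.2 N/mm


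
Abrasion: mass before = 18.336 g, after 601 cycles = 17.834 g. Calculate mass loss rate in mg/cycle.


0.835 mg/cycle

Mass loss = 18.336 - 17.834 = 0.502 g
Rate = 0.502 / 601 x 1000 = 0.835 mg/cycle


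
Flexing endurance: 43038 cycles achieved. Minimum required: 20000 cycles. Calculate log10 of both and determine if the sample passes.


Achieved: log10 = 4.63
Required: log10 = 4.30
Passes: Yes

log10(43038) = 4.63
log10(20000) = 4.30
Passes: Yes


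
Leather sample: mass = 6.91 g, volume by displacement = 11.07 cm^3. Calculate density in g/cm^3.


Density = mass / volume
Density = 6.91 / 11.07 = 0.624 g/cm^3


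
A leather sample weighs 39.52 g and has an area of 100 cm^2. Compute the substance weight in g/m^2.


3952.0 g/m^2

Substance weight = mass / area x 10000
SW = 39.52 / 100 x 10000
SW = 3952.0 g/m^2


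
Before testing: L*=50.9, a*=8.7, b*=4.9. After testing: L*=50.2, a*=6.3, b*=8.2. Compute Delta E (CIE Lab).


Delta E = 4.14

dL = 50.2 - 50.9 = -0.7
da = 6.3 - 8.7 = -2.4
db = 8.2 - 4.9 = 3.3
dE = sqrt((-0.7)^2 + (-2.4)^2 + (3.3)^2) = 4.14


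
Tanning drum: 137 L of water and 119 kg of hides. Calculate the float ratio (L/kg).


Float ratio = water / hide weight
Ratio = 137 / 119 = 1.2


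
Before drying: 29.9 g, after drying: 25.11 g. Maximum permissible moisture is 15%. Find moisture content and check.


MC = (29.9 - 25.11) / 29.9 x 100 = 16.0%
Maximum: 15%
Acceptable: No


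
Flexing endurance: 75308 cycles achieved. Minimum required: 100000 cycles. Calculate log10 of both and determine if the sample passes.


log10(75308) = 4.88
log10(100000) = 5.00
Passes: No


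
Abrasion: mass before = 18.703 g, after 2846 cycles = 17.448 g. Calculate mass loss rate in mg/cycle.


Mass loss = 18.703 - 17.448 = 1.255 g
Rate = 1.255 / 2846 x 1000 = 0.441 mg/cycle


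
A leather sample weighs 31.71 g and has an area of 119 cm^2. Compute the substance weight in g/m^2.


2664.7 g/m^2

Substance weight = mass / area x 10000
SW = 31.71 / 119 x 10000
SW = 2664.7 g/m^2


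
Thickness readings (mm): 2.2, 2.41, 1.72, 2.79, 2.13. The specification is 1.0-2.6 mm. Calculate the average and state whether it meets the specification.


Average = 2.25 mm
Within specification: Yes

Sum = 11.25
Average = 11.25 / 5 = 2.25 mm
Specification range: 1.0 to 2.6 mm
Within spec: Yes


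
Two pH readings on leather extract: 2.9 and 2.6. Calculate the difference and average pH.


Difference = |2.9 - 2.6| = 0.3
Average = (2.9 + 2.6) / 2 = 2.75


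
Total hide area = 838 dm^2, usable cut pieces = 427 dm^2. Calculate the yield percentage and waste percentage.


Yield = 427 / 838 x 100 = 51.0%
Waste = 838 - 427 = 411 dm^2
Waste% = 100 - 51.0 = 49.0%


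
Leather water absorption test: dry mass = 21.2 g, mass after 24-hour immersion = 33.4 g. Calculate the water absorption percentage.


Water absorbed = 33.4 - 21.2 = 12.20 g
WA% = 12.20 / 21.2 x 100 = 57.5%


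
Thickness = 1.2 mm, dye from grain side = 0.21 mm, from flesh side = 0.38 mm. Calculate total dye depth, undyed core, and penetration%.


Total dyed = 0.59 mm
Undyed core = 0.61 mm
Penetration = 49.2%

Total dyed = 0.21 + 0.38 = 0.59 mm
Undyed core = 1.2 - 0.59 = 0.61 mm
Penetration = 0.59 / 1.2 x 100 = 49.2%


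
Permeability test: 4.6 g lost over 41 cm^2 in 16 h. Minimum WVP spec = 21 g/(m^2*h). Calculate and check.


WVP = 4.6 / (41 x 16) x 10000 = 70.12 g/(m^2*h)
Minimum: 21 g/(m^2*h)
Meets spec: Yes


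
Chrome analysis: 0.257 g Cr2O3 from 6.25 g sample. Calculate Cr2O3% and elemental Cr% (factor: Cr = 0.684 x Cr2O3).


Cr2O3 = 4.11%
Cr = 2.81%

Cr2O3% = 0.257 / 6.25 x 100 = 4.11%
Cr% = 4.11 x 0.684 = 2.81%


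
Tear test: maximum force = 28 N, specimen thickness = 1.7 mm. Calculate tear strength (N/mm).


Tear strength = force / thickness
Tear = 28 / 1.7 = 16.5 N/mm


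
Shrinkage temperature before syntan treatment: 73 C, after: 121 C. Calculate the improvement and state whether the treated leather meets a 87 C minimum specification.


Improvement = 48 C
Meets 87 C spec: Yes

Improvement = 121 - 73 = 48 C
Spec check: 121 C >= 87 C? Yes


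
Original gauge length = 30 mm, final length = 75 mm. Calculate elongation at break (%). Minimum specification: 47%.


Extension = 75 - 30 = 45 mm
Elongation = 45 / 30 x 100 = 150.0%
Minimum required: 47%
Meets specification: Yes


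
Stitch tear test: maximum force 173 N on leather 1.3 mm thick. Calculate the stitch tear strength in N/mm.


Stitch tear strength = force / thickness
STS = 173 / 1.3 = 133.1 N/mm


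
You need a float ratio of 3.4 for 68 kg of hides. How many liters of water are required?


231.2 L

Water = hide weight x target ratio
Water = 68 x 3.4 = 231.2 L


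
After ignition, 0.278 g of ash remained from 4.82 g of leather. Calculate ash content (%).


5.77%

Ash% = 0.278 / 4.82 x 100
Ash% = 5.77%


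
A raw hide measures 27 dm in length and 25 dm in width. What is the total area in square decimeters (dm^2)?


Area = length x width
Area = 27 x 25 = 675 dm^2


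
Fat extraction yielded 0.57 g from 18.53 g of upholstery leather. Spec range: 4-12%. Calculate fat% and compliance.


Fat content = 3.1%
Compliant: No


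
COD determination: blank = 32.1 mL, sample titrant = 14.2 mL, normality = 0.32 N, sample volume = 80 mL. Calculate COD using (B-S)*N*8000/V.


572.8 mg/L


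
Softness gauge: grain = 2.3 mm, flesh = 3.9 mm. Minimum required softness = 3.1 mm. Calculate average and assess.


Average = (2.3 + 3.9) / 2 = 3.10 mm
Minimum = 3.1 mm
Meets requirement: Yes


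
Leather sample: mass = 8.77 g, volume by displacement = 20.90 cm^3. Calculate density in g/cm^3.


0.420 g/cm^3

Density = mass / volume
Density = 8.77 / 20.90 = 0.420 g/cm^3


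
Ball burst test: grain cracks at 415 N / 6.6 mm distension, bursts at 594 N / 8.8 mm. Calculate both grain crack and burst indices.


Crack index = 62.9 N/mm
Burst index = 67.5 N/mm


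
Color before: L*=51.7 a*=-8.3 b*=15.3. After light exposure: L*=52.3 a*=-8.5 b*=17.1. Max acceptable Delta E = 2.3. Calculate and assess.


Delta E = 1.91
Passes: Yes


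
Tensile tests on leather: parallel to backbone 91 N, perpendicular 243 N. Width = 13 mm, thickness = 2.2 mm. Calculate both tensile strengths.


Area = 13 x 2.2 = 28.6 mm^2
TS (parallel) = 91 / 28.6 = 3.18 N/mm^2
TS (perpendicular) = 243 / 28.6 = 8.50 N/mm^2


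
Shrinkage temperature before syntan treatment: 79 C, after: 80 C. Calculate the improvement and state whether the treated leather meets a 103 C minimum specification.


Improvement = 80 - 79 = 1 C
Spec check: 80 C >= 103 C? No


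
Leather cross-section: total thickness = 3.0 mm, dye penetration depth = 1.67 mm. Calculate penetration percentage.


55.7%


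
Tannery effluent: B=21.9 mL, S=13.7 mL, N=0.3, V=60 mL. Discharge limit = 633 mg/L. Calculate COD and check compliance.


COD = 328.0 mg/L
Compliant: Yes

COD = (21.9 - 13.7) x 0.3 x 8000 / 60 = 328.0 mg/L
Limit: 633 mg/L
Compliant: Yes


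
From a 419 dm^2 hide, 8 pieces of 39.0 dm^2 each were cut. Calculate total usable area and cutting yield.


Total usable = 8 x 39.0 = 312.0 dm^2
Yield = 312.0 / 419 x 100 = 74.5%


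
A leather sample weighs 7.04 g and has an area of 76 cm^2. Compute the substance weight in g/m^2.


Substance weight = mass / area x 10000
SW = 7.04 / 76 x 10000
SW = 926.3 g/m^2


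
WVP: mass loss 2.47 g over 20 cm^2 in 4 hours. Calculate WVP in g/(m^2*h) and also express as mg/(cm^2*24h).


WVP = 2.47 / (20 x 4) x 10000 = 308.75 g/(m^2*h)
Mass loss in mg = 2.47 x 1000 = 2470 mg
Per cm^2 per 24h in mg: 2470 x 24 / (20 x 4) = 59280 / 80 = 741.00 mg/(cm^2*24h)


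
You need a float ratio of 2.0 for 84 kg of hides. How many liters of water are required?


Water = hide weight x target ratio
Water = 84 x 2.0 = 168.0 L


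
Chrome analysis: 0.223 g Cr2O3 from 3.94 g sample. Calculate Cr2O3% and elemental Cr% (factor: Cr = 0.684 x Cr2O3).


Cr2O3% = 0.223 / 3.94 x 100 = 5.66%
Cr% = 5.66 x 0.684 = 3.87%


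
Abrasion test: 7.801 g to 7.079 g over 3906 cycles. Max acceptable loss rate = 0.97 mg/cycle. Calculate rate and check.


Loss = 7.801 - 7.079 = 0.722 g
Rate = 0.722 g / 3906 cycles x 1000 = 0.185 mg/cycle
Max = 0.97 mg/cycle
Passes: Yes
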